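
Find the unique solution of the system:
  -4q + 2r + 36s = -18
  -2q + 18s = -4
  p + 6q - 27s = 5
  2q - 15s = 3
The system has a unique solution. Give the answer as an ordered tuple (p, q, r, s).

Form the augmented matrix and row-reduce:
  [ 0  -4  2   36  |  -18 ]
  [ 0  -2  0   18  |   -4 ]
  [ 1   6  0  -27  |    5 ]
  [ 0   2  0  -15  |    3 ]
Swap r1 and r3.
  [ 1   6  0  -27  |    5 ]
  [ 0  -2  0   18  |   -4 ]
  [ 0  -4  2   36  |  -18 ]
  [ 0   2  0  -15  |    3 ]
Multiply r2 by -1/2.
  [ 1   6  0  -27  |    5 ]
  [ 0   1  0   -9  |    2 ]
  [ 0  -4  2   36  |  -18 ]
  [ 0   2  0  -15  |    3 ]
Add 4 times r2 to r3.
  [ 1  6  0  -27  |    5 ]
  [ 0  1  0   -9  |    2 ]
  [ 0  0  2    0  |  -10 ]
  [ 0  2  0  -15  |    3 ]
Subtract 2 times r2 from r4.
  [ 1  6  0  -27  |    5 ]
  [ 0  1  0   -9  |    2 ]
  [ 0  0  2    0  |  -10 ]
  [ 0  0  0    3  |   -1 ]
Multiply r3 by 1/2.
  [ 1  6  0  -27  |   5 ]
  [ 0  1  0   -9  |   2 ]
  [ 0  0  1    0  |  -5 ]
  [ 0  0  0    3  |  -1 ]
Multiply r4 by 1/3.
  [ 1  6  0  -27  |     5 ]
  [ 0  1  0   -9  |     2 ]
  [ 0  0  1    0  |    -5 ]
  [ 0  0  0    1  |  -1/3 ]
Add 9 times r4 to r2.
  [ 1  6  0  -27  |     5 ]
  [ 0  1  0    0  |    -1 ]
  [ 0  0  1    0  |    -5 ]
  [ 0  0  0    1  |  -1/3 ]
Add 27 times r4 to r1.
  [ 1  6  0  0  |    -4 ]
  [ 0  1  0  0  |    -1 ]
  [ 0  0  1  0  |    -5 ]
  [ 0  0  0  1  |  -1/3 ]
Subtract 6 times r2 from r1.
  [ 1  0  0  0  |     2 ]
  [ 0  1  0  0  |    -1 ]
  [ 0  0  1  0  |    -5 ]
  [ 0  0  0  1  |  -1/3 ]
Reading off the last column: p = 2, q = -1, r = -5, s = -1/3.

(2, -1, -5, -1/3)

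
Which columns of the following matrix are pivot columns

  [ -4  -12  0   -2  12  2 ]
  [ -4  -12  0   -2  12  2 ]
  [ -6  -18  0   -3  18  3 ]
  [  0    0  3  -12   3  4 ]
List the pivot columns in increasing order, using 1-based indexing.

Multiply r1 by -1/4.
  [  1    3  0  1/2  -3  -1/2 ]
  [ -4  -12  0   -2  12     2 ]
  [ -6  -18  0   -3  18     3 ]
  [  0    0  3  -12   3     4 ]
Add 4 times r1 to r2.
  [  1    3  0  1/2  -3  -1/2 ]
  [  0    0  0    0   0     0 ]
  [ -6  -18  0   -3  18     3 ]
  [  0    0  3  -12   3     4 ]
Add 6 times r1 to r3.
  [ 1  3  0  1/2  -3  -1/2 ]
  [ 0  0  0    0   0     0 ]
  [ 0  0  0    0   0     0 ]
  [ 0  0  3  -12   3     4 ]
Swap r2 and r4.
  [ 1  3  0  1/2  -3  -1/2 ]
  [ 0  0  3  -12   3     4 ]
  [ 0  0  0    0   0     0 ]
  [ 0  0  0    0   0     0 ]
Multiply r2 by 1/3.
  [ 1  3  0  1/2  -3  -1/2 ]
  [ 0  0  1   -4   1   4/3 ]
  [ 0  0  0    0   0     0 ]
  [ 0  0  0    0   0     0 ]
Pivot columns are the columns containing a leading 1.

1, 3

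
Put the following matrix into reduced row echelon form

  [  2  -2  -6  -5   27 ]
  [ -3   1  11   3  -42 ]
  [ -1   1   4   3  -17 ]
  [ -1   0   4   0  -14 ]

R1 → 1/2·R1
  [  1  -1  -3  -5/2  27/2 ]
  [ -3   1  11     3   -42 ]
  [ -1   1   4     3   -17 ]
  [ -1   0   4     0   -14 ]
R2 → R2 + 3·R1
  [  1  -1  -3  -5/2  27/2 ]
  [  0  -2   2  -9/2  -3/2 ]
  [ -1   1   4     3   -17 ]
  [ -1   0   4     0   -14 ]
R3 → R3 + R1
  [  1  -1  -3  -5/2  27/2 ]
  [  0  -2   2  -9/2  -3/2 ]
  [  0   0   1   1/2  -7/2 ]
  [ -1   0   4     0   -14 ]
R4 → R4 + R1
  [ 1  -1  -3  -5/2  27/2 ]
  [ 0  -2   2  -9/2  -3/2 ]
  [ 0   0   1   1/2  -7/2 ]
  [ 0  -1   1  -5/2  -1/2 ]
R2 → -1/2·R2
  [ 1  -1  -3  -5/2  27/2 ]
  [ 0   1  -1   9/4   3/4 ]
  [ 0   0   1   1/2  -7/2 ]
  [ 0  -1   1  -5/2  -1/2 ]
R4 → R4 + R2
  [ 1  -1  -3  -5/2  27/2 ]
  [ 0   1  -1   9/4   3/4 ]
  [ 0   0   1   1/2  -7/2 ]
  [ 0   0   0  -1/4   1/4 ]
R4 → -4·R4
  [ 1  -1  -3  -5/2  27/2 ]
  [ 0   1  -1   9/4   3/4 ]
  [ 0   0   1   1/2  -7/2 ]
  [ 0   0   0     1    -1 ]
R3 → R3 − 1/2·R4
  [ 1  -1  -3  -5/2  27/2 ]
  [ 0   1  -1   9/4   3/4 ]
  [ 0   0   1     0    -3 ]
  [ 0   0   0     1    -1 ]
R2 → R2 − 9/4·R4
  [ 1  -1  -3  -5/2  27/2 ]
  [ 0   1  -1     0     3 ]
  [ 0   0   1     0    -3 ]
  [ 0   0   0     1    -1 ]
R1 → R1 + 5/2·R4
  [ 1  -1  -3  0  11 ]
  [ 0   1  -1  0   3 ]
  [ 0   0   1  0  -3 ]
  [ 0   0   0  1  -1 ]
R2 → R2 + R3
  [ 1  -1  -3  0  11 ]
  [ 0   1   0  0   0 ]
  [ 0   0   1  0  -3 ]
  [ 0   0   0  1  -1 ]
R1 → R1 + 3·R3
  [ 1  -1  0  0   2 ]
  [ 0   1  0  0   0 ]
  [ 0   0  1  0  -3 ]
  [ 0   0  0  1  -1 ]
R1 → R1 + R2
  [ 1  0  0  0   2 ]
  [ 0  1  0  0   0 ]
  [ 0  0  1  0  -3 ]
  [ 0  0  0  1  -1 ]

[[1, 0, 0, 0, 2], [0, 1, 0, 0, 0], [0, 0, 1, 0, -3], [0, 0, 0, 1, -1]]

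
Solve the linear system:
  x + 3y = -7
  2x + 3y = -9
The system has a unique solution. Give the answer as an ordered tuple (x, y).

Form the augmented matrix and row-reduce:
  [ 1  3  |  -7 ]
  [ 2  3  |  -9 ]
ρ2 := ρ2 − 2·ρ1
  [ 1   3  |  -7 ]
  [ 0  -3  |   5 ]
ρ2 := -1/3·ρ2
  [ 1  3  |    -7 ]
  [ 0  1  |  -5/3 ]
ρ1 := ρ1 − 3·ρ2
  [ 1  0  |    -2 ]
  [ 0  1  |  -5/3 ]
Reading off the last column: x = -2, y = -5/3.

(-2, -5/3)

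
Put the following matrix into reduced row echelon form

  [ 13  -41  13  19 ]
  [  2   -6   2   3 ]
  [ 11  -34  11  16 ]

Multiply r1 by 1/13.
  [  1  -41/13   1  19/13 ]
  [  2      -6   2      3 ]
  [ 11     -34  11     16 ]
Subtract 2 times r1 from r2.
  [  1  -41/13   1  19/13 ]
  [  0    4/13   0   1/13 ]
  [ 11     -34  11     16 ]
Subtract 11 times r1 from r3.
  [ 1  -41/13  1  19/13 ]
  [ 0    4/13  0   1/13 ]
  [ 0    9/13  0  -1/13 ]
Multiply r2 by 13/4.
  [ 1  -41/13  1  19/13 ]
  [ 0       1  0    1/4 ]
  [ 0    9/13  0  -1/13 ]
Subtract 9/13 times r2 from r3.
  [ 1  -41/13  1  19/13 ]
  [ 0       1  0    1/4 ]
  [ 0       0  0   -1/4 ]
Multiply r3 by -4.
  [ 1  -41/13  1  19/13 ]
  [ 0       1  0    1/4 ]
  [ 0       0  0      1 ]
Subtract 1/4 times r3 from r2.
  [ 1  -41/13  1  19/13 ]
  [ 0       1  0      0 ]
  [ 0       0  0      1 ]
Subtract 19/13 times r3 from r1.
  [ 1  -41/13  1  0 ]
  [ 0       1  0  0 ]
  [ 0       0  0  1 ]
Add 41/13 times r2 to r1.
  [ 1  0  1  0 ]
  [ 0  1  0  0 ]
  [ 0  0  0  1 ]

[[1, 0, 1, 0], [0, 1, 0, 0], [0, 0, 0, 1]]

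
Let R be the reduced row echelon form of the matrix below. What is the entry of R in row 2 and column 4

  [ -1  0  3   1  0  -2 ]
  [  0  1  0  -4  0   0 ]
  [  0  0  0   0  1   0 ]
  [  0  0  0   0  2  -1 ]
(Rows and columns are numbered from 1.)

-4

ρ1 -> -1·ρ1
  [ 1  0  -3  -1  0   2 ]
  [ 0  1   0  -4  0   0 ]
  [ 0  0   0   0  1   0 ]
  [ 0  0   0   0  2  -1 ]
ρ4 -> ρ4 − 2·ρ3
  [ 1  0  -3  -1  0   2 ]
  [ 0  1   0  -4  0   0 ]
  [ 0  0   0   0  1   0 ]
  [ 0  0   0   0  0  -1 ]
ρ4 -> -1·ρ4
  [ 1  0  -3  -1  0  2 ]
  [ 0  1   0  -4  0  0 ]
  [ 0  0   0   0  1  0 ]
  [ 0  0   0   0  0  1 ]
ρ1 -> ρ1 − 2·ρ4
  [ 1  0  -3  -1  0  0 ]
  [ 0  1   0  -4  0  0 ]
  [ 0  0   0   0  1  0 ]
  [ 0  0   0   0  0  1 ]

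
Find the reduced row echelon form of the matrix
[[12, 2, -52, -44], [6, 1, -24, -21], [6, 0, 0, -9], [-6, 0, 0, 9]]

[[1, 0, 0, -3/2], [0, 1, 0, 0], [0, 0, 1, 1/2], [0, 0, 0, 0]]

ρ1 -> 1/12·ρ1
  [  1  1/6  -13/3  -11/3 ]
  [  6    1    -24    -21 ]
  [  6    0      0     -9 ]
  [ -6    0      0      9 ]
ρ2 -> ρ2 − 6·ρ1
  [  1  1/6  -13/3  -11/3 ]
  [  0    0      2      1 ]
  [  6    0      0     -9 ]
  [ -6    0      0      9 ]
ρ3 -> ρ3 − 6·ρ1
  [  1  1/6  -13/3  -11/3 ]
  [  0    0      2      1 ]
  [  0   -1     26     13 ]
  [ -6    0      0      9 ]
ρ4 -> ρ4 + 6·ρ1
  [ 1  1/6  -13/3  -11/3 ]
  [ 0    0      2      1 ]
  [ 0   -1     26     13 ]
  [ 0    1    -26    -13 ]
ρ2 <=> ρ3
  [ 1  1/6  -13/3  -11/3 ]
  [ 0   -1     26     13 ]
  [ 0    0      2      1 ]
  [ 0    1    -26    -13 ]
ρ2 -> -1·ρ2
  [ 1  1/6  -13/3  -11/3 ]
  [ 0    1    -26    -13 ]
  [ 0    0      2      1 ]
  [ 0    1    -26    -13 ]
ρ4 -> ρ4 − ρ2
  [ 1  1/6  -13/3  -11/3 ]
  [ 0    1    -26    -13 ]
  [ 0    0      2      1 ]
  [ 0    0      0      0 ]
ρ3 -> 1/2·ρ3
  [ 1  1/6  -13/3  -11/3 ]
  [ 0    1    -26    -13 ]
  [ 0    0      1    1/2 ]
  [ 0    0      0      0 ]
ρ2 -> ρ2 + 26·ρ3
  [ 1  1/6  -13/3  -11/3 ]
  [ 0    1      0      0 ]
  [ 0    0      1    1/2 ]
  [ 0    0      0      0 ]
ρ1 -> ρ1 + 13/3·ρ3
  [ 1  1/6  0  -3/2 ]
  [ 0    1  0     0 ]
  [ 0    0  1   1/2 ]
  [ 0    0  0     0 ]
ρ1 -> ρ1 − 1/6·ρ2
  [ 1  0  0  -3/2 ]
  [ 0  1  0     0 ]
  [ 0  0  1   1/2 ]
  [ 0  0  0     0 ]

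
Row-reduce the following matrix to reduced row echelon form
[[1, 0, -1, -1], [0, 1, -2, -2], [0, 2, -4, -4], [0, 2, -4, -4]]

[[1, 0, -1, -1], [0, 1, -2, -2], [0, 0, 0, 0], [0, 0, 0, 0]]

R3 ← R3 − 2·R2
  [ 1  0  -1  -1 ]
  [ 0  1  -2  -2 ]
  [ 0  0   0   0 ]
  [ 0  2  -4  -4 ]
R4 ← R4 − 2·R2
  [ 1  0  -1  -1 ]
  [ 0  1  -2  -2 ]
  [ 0  0   0   0 ]
  [ 0  0   0   0 ]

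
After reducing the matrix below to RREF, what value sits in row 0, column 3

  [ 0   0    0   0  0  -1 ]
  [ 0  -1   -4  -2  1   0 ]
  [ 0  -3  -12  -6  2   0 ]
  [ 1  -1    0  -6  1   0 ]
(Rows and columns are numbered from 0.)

R1 ↔ R4
  [ 1  -1    0  -6  1   0 ]
  [ 0  -1   -4  -2  1   0 ]
  [ 0  -3  -12  -6  2   0 ]
  [ 0   0    0   0  0  -1 ]
R2 → -1·R2
  [ 1  -1    0  -6   1   0 ]
  [ 0   1    4   2  -1   0 ]
  [ 0  -3  -12  -6   2   0 ]
  [ 0   0    0   0   0  -1 ]
R3 → R3 + 3·R2
  [ 1  -1  0  -6   1   0 ]
  [ 0   1  4   2  -1   0 ]
  [ 0   0  0   0  -1   0 ]
  [ 0   0  0   0   0  -1 ]
R3 → -1·R3
  [ 1  -1  0  -6   1   0 ]
  [ 0   1  4   2  -1   0 ]
  [ 0   0  0   0   1   0 ]
  [ 0   0  0   0   0  -1 ]
R4 → -1·R4
  [ 1  -1  0  -6   1  0 ]
  [ 0   1  4   2  -1  0 ]
  [ 0   0  0   0   1  0 ]
  [ 0   0  0   0   0  1 ]
R2 → R2 + R3
  [ 1  -1  0  -6  1  0 ]
  [ 0   1  4   2  0  0 ]
  [ 0   0  0   0  1  0 ]
  [ 0   0  0   0  0  1 ]
R1 → R1 − R3
  [ 1  -1  0  -6  0  0 ]
  [ 0   1  4   2  0  0 ]
  [ 0   0  0   0  1  0 ]
  [ 0   0  0   0  0  1 ]
R1 → R1 + R2
  [ 1  0  4  -4  0  0 ]
  [ 0  1  4   2  0  0 ]
  [ 0  0  0   0  1  0 ]
  [ 0  0  0   0  0  1 ]

-4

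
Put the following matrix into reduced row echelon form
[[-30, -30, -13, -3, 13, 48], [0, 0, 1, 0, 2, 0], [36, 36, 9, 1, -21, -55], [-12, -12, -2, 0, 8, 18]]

R1 ← -1/30·R1
  [   1    1  13/30  1/10  -13/30  -8/5 ]
  [   0    0      1     0       2     0 ]
  [  36   36      9     1     -21   -55 ]
  [ -12  -12     -2     0       8    18 ]
R3 ← R3 − 36·R1
  [   1    1  13/30   1/10  -13/30  -8/5 ]
  [   0    0      1      0       2     0 ]
  [   0    0  -33/5  -13/5   -27/5  13/5 ]
  [ -12  -12     -2      0       8    18 ]
R4 ← R4 + 12·R1
  [ 1  1  13/30   1/10  -13/30  -8/5 ]
  [ 0  0      1      0       2     0 ]
  [ 0  0  -33/5  -13/5   -27/5  13/5 ]
  [ 0  0   16/5    6/5    14/5  -6/5 ]
R3 ← R3 + 33/5·R2
  [ 1  1  13/30   1/10  -13/30  -8/5 ]
  [ 0  0      1      0       2     0 ]
  [ 0  0      0  -13/5    39/5  13/5 ]
  [ 0  0   16/5    6/5    14/5  -6/5 ]
R4 ← R4 − 16/5·R2
  [ 1  1  13/30   1/10  -13/30  -8/5 ]
  [ 0  0      1      0       2     0 ]
  [ 0  0      0  -13/5    39/5  13/5 ]
  [ 0  0      0    6/5   -18/5  -6/5 ]
R3 ← -5/13·R3
  [ 1  1  13/30  1/10  -13/30  -8/5 ]
  [ 0  0      1     0       2     0 ]
  [ 0  0      0     1      -3    -1 ]
  [ 0  0      0   6/5   -18/5  -6/5 ]
R4 ← R4 − 6/5·R3
  [ 1  1  13/30  1/10  -13/30  -8/5 ]
  [ 0  0      1     0       2     0 ]
  [ 0  0      0     1      -3    -1 ]
  [ 0  0      0     0       0     0 ]
R1 ← R1 − 1/10·R3
  [ 1  1  13/30  0  -2/15  -3/2 ]
  [ 0  0      1  0      2     0 ]
  [ 0  0      0  1     -3    -1 ]
  [ 0  0      0  0      0     0 ]
R1 ← R1 − 13/30·R2
  [ 1  1  0  0  -1  -3/2 ]
  [ 0  0  1  0   2     0 ]
  [ 0  0  0  1  -3    -1 ]
  [ 0  0  0  0   0     0 ]

[[1, 1, 0, 0, -1, -3/2], [0, 0, 1, 0, 2, 0], [0, 0, 0, 1, -3, -1], [0, 0, 0, 0, 0, 0]]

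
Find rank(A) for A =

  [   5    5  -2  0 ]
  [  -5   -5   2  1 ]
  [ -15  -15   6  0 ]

rank = 2

r1 -> 1/5·r1
r2 -> r2 + 5·r1
r3 -> r3 + 15·r1
The reduced form has 2 nonzero rows.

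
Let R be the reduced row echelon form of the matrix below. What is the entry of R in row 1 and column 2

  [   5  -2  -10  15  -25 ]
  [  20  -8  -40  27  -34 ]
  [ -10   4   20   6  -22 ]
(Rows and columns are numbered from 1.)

Multiply ρ1 by 1/5.
  [   1  -2/5   -2   3   -5 ]
  [  20    -8  -40  27  -34 ]
  [ -10     4   20   6  -22 ]
Subtract 20 times ρ1 from ρ2.
  [   1  -2/5  -2    3   -5 ]
  [   0     0   0  -33   66 ]
  [ -10     4  20    6  -22 ]
Add 10 times ρ1 to ρ3.
  [ 1  -2/5  -2    3   -5 ]
  [ 0     0   0  -33   66 ]
  [ 0     0   0   36  -72 ]
Multiply ρ2 by -1/33.
  [ 1  -2/5  -2   3   -5 ]
  [ 0     0   0   1   -2 ]
  [ 0     0   0  36  -72 ]
Subtract 36 times ρ2 from ρ3.
  [ 1  -2/5  -2  3  -5 ]
  [ 0     0   0  1  -2 ]
  [ 0     0   0  0   0 ]
Subtract 3 times ρ2 from ρ1.
  [ 1  -2/5  -2  0   1 ]
  [ 0     0   0  1  -2 ]
  [ 0     0   0  0   0 ]

-2/5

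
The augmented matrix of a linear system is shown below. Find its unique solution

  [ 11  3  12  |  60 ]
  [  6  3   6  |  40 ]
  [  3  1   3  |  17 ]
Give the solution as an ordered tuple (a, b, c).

(2, 6, 5/3)

R1 -> 1/11·R1
  [ 1  3/11  12/11  |  60/11 ]
  [ 6     3      6  |     40 ]
  [ 3     1      3  |     17 ]
R2 -> R2 − 6·R1
  [ 1   3/11  12/11  |  60/11 ]
  [ 0  15/11  -6/11  |  80/11 ]
  [ 3      1      3  |     17 ]
R3 -> R3 − 3·R1
  [ 1   3/11  12/11  |  60/11 ]
  [ 0  15/11  -6/11  |  80/11 ]
  [ 0   2/11  -3/11  |   7/11 ]
R2 -> 11/15·R2
  [ 1  3/11  12/11  |  60/11 ]
  [ 0     1   -2/5  |   16/3 ]
  [ 0  2/11  -3/11  |   7/11 ]
R3 -> R3 − 2/11·R2
  [ 1  3/11  12/11  |  60/11 ]
  [ 0     1   -2/5  |   16/3 ]
  [ 0     0   -1/5  |   -1/3 ]
R3 -> -5·R3
  [ 1  3/11  12/11  |  60/11 ]
  [ 0     1   -2/5  |   16/3 ]
  [ 0     0      1  |    5/3 ]
R2 -> R2 + 2/5·R3
  [ 1  3/11  12/11  |  60/11 ]
  [ 0     1      0  |      6 ]
  [ 0     0      1  |    5/3 ]
R1 -> R1 − 12/11·R3
  [ 1  3/11  0  |  40/11 ]
  [ 0     1  0  |      6 ]
  [ 0     0  1  |    5/3 ]
R1 -> R1 − 3/11·R2
  [ 1  0  0  |    2 ]
  [ 0  1  0  |    6 ]
  [ 0  0  1  |  5/3 ]
Reading off the last column: a = 2, b = 6, c = 5/3.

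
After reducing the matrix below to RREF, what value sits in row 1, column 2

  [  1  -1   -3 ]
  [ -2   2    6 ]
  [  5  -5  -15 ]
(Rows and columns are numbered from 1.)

-1

R2 := R2 + 2·R1
  [ 1  -1   -3 ]
  [ 0   0    0 ]
  [ 5  -5  -15 ]
R3 := R3 − 5·R1
  [ 1  -1  -3 ]
  [ 0   0   0 ]
  [ 0   0   0 ]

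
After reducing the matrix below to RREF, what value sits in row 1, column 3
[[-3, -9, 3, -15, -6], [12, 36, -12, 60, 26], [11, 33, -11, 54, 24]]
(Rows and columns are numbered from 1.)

-1

ρ1 → -1/3·ρ1
  [  1   3   -1   5   2 ]
  [ 12  36  -12  60  26 ]
  [ 11  33  -11  54  24 ]
ρ2 → ρ2 − 12·ρ1
  [  1   3   -1   5   2 ]
  [  0   0    0   0   2 ]
  [ 11  33  -11  54  24 ]
ρ3 → ρ3 − 11·ρ1
  [ 1  3  -1   5  2 ]
  [ 0  0   0   0  2 ]
  [ 0  0   0  -1  2 ]
ρ2 <=> ρ3
  [ 1  3  -1   5  2 ]
  [ 0  0   0  -1  2 ]
  [ 0  0   0   0  2 ]
ρ2 → -1·ρ2
  [ 1  3  -1  5   2 ]
  [ 0  0   0  1  -2 ]
  [ 0  0   0  0   2 ]
ρ3 → 1/2·ρ3
  [ 1  3  -1  5   2 ]
  [ 0  0   0  1  -2 ]
  [ 0  0   0  0   1 ]
ρ2 → ρ2 + 2·ρ3
  [ 1  3  -1  5  2 ]
  [ 0  0   0  1  0 ]
  [ 0  0   0  0  1 ]
ρ1 → ρ1 − 2·ρ3
  [ 1  3  -1  5  0 ]
  [ 0  0   0  1  0 ]
  [ 0  0   0  0  1 ]
ρ1 → ρ1 − 5·ρ2
  [ 1  3  -1  0  0 ]
  [ 0  0   0  1  0 ]
  [ 0  0   0  0  1 ]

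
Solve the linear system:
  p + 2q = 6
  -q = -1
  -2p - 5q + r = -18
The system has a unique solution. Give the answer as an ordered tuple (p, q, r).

(4, 1, -5)

Form the augmented matrix and row-reduce:
  [  1   2  0  |    6 ]
  [  0  -1  0  |   -1 ]
  [ -2  -5  1  |  -18 ]
Add 2 times r1 to r3.
Multiply r2 by -1.
Add r2 to r3.
Subtract 2 times r2 from r1.
Reading off the last column: p = 4, q = 1, r = -5.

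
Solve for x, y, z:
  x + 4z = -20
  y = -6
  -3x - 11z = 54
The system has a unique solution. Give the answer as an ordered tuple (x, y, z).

(4, -6, -6)

Form the augmented matrix and row-reduce:
  [  1  0    4  |  -20 ]
  [  0  1    0  |   -6 ]
  [ -3  0  -11  |   54 ]
ρ3 → ρ3 + 3·ρ1
ρ1 → ρ1 − 4·ρ3
Reading off the last column: x = 4, y = -6, z = -6.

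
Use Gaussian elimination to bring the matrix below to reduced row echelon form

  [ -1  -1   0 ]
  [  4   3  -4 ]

[[1, 0, -4], [0, 1, 4]]

r1 → -1·r1
  [ 1  1   0 ]
  [ 4  3  -4 ]
r2 → r2 − 4·r1
  [ 1   1   0 ]
  [ 0  -1  -4 ]
r2 → -1·r2
  [ 1  1  0 ]
  [ 0  1  4 ]
r1 → r1 − r2
  [ 1  0  -4 ]
  [ 0  1   4 ]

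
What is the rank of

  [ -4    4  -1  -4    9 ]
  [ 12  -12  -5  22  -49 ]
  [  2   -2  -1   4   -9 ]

rank = 3

Multiply R1 by -1/4.
  [  1   -1  1/4   1  -9/4 ]
  [ 12  -12   -5  22   -49 ]
  [  2   -2   -1   4    -9 ]
Subtract 12 times R1 from R2.
  [ 1  -1  1/4   1  -9/4 ]
  [ 0   0   -8  10   -22 ]
  [ 2  -2   -1   4    -9 ]
Subtract 2 times R1 from R3.
  [ 1  -1   1/4   1  -9/4 ]
  [ 0   0    -8  10   -22 ]
  [ 0   0  -3/2   2  -9/2 ]
Multiply R2 by -1/8.
  [ 1  -1   1/4     1  -9/4 ]
  [ 0   0     1  -5/4  11/4 ]
  [ 0   0  -3/2     2  -9/2 ]
Add 3/2 times R2 to R3.
  [ 1  -1  1/4     1  -9/4 ]
  [ 0   0    1  -5/4  11/4 ]
  [ 0   0    0   1/8  -3/8 ]
Multiply R3 by 8.
  [ 1  -1  1/4     1  -9/4 ]
  [ 0   0    1  -5/4  11/4 ]
  [ 0   0    0     1    -3 ]
Add 5/4 times R3 to R2.
  [ 1  -1  1/4  1  -9/4 ]
  [ 0   0    1  0    -1 ]
  [ 0   0    0  1    -3 ]
Subtract R3 from R1.
  [ 1  -1  1/4  0  3/4 ]
  [ 0   0    1  0   -1 ]
  [ 0   0    0  1   -3 ]
Subtract 1/4 times R2 from R1.
  [ 1  -1  0  0   1 ]
  [ 0   0  1  0  -1 ]
  [ 0   0  0  1  -3 ]
The reduced form has 3 nonzero rows.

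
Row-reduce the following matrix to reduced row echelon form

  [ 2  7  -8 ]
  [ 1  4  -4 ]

r1 ← 1/2·r1
  [ 1  7/2  -4 ]
  [ 1    4  -4 ]
r2 ← r2 − r1
  [ 1  7/2  -4 ]
  [ 0  1/2   0 ]
r2 ← 2·r2
  [ 1  7/2  -4 ]
  [ 0    1   0 ]
r1 ← r1 − 7/2·r2
  [ 1  0  -4 ]
  [ 0  1   0 ]

[[1, 0, -4], [0, 1, 0]]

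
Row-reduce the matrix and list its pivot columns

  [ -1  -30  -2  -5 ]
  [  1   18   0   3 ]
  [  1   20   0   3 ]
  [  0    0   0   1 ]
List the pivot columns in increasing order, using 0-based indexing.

0, 1, 2, 3

R1 → -1·R1
  [ 1  30  2  5 ]
  [ 1  18  0  3 ]
  [ 1  20  0  3 ]
  [ 0   0  0  1 ]
R2 → R2 − R1
  [ 1   30   2   5 ]
  [ 0  -12  -2  -2 ]
  [ 1   20   0   3 ]
  [ 0    0   0   1 ]
R3 → R3 − R1
  [ 1   30   2   5 ]
  [ 0  -12  -2  -2 ]
  [ 0  -10  -2  -2 ]
  [ 0    0   0   1 ]
R2 → -1/12·R2
  [ 1   30    2    5 ]
  [ 0    1  1/6  1/6 ]
  [ 0  -10   -2   -2 ]
  [ 0    0    0    1 ]
R3 → R3 + 10·R2
  [ 1  30     2     5 ]
  [ 0   1   1/6   1/6 ]
  [ 0   0  -1/3  -1/3 ]
  [ 0   0     0     1 ]
R3 → -3·R3
  [ 1  30    2    5 ]
  [ 0   1  1/6  1/6 ]
  [ 0   0    1    1 ]
  [ 0   0    0    1 ]
R3 → R3 − R4
  [ 1  30    2    5 ]
  [ 0   1  1/6  1/6 ]
  [ 0   0    1    0 ]
  [ 0   0    0    1 ]
R2 → R2 − 1/6·R4
  [ 1  30    2  5 ]
  [ 0   1  1/6  0 ]
  [ 0   0    1  0 ]
  [ 0   0    0  1 ]
R1 → R1 − 5·R4
  [ 1  30    2  0 ]
  [ 0   1  1/6  0 ]
  [ 0   0    1  0 ]
  [ 0   0    0  1 ]
R2 → R2 − 1/6·R3
  [ 1  30  2  0 ]
  [ 0   1  0  0 ]
  [ 0   0  1  0 ]
  [ 0   0  0  1 ]
R1 → R1 − 2·R3
  [ 1  30  0  0 ]
  [ 0   1  0  0 ]
  [ 0   0  1  0 ]
  [ 0   0  0  1 ]
R1 → R1 − 30·R2
  [ 1  0  0  0 ]
  [ 0  1  0  0 ]
  [ 0  0  1  0 ]
  [ 0  0  0  1 ]
Pivot columns are the columns containing a leading 1.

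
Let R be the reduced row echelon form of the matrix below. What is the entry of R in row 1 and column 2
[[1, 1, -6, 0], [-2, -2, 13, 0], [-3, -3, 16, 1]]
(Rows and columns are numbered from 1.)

Add 2 times R1 to R2.
Add 3 times R1 to R3.
Add 2 times R2 to R3.
Add 6 times R2 to R1.

1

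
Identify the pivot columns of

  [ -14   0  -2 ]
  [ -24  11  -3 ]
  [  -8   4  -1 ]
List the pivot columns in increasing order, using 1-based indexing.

Multiply R1 by -1/14.
  [   1   0  1/7 ]
  [ -24  11   -3 ]
  [  -8   4   -1 ]
Add 24 times R1 to R2.
  [  1   0  1/7 ]
  [  0  11  3/7 ]
  [ -8   4   -1 ]
Add 8 times R1 to R3.
  [ 1   0  1/7 ]
  [ 0  11  3/7 ]
  [ 0   4  1/7 ]
Multiply R2 by 1/11.
  [ 1  0   1/7 ]
  [ 0  1  3/77 ]
  [ 0  4   1/7 ]
Subtract 4 times R2 from R3.
  [ 1  0    1/7 ]
  [ 0  1   3/77 ]
  [ 0  0  -1/77 ]
Multiply R3 by -77.
  [ 1  0   1/7 ]
  [ 0  1  3/77 ]
  [ 0  0     1 ]
Subtract 3/77 times R3 from R2.
  [ 1  0  1/7 ]
  [ 0  1    0 ]
  [ 0  0    1 ]
Subtract 1/7 times R3 from R1.
  [ 1  0  0 ]
  [ 0  1  0 ]
  [ 0  0  1 ]
Pivot columns are the columns containing a leading 1.

1, 2, 3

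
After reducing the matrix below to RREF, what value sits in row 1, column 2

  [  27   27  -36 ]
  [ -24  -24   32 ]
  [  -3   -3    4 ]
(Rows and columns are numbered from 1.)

ρ1 ← 1/27·ρ1
ρ2 ← ρ2 + 24·ρ1
ρ3 ← ρ3 + 3·ρ1

1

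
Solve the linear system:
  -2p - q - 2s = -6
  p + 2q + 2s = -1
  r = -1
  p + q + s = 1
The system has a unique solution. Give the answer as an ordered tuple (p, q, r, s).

(3, -4, -1, 2)

Form the augmented matrix and row-reduce:
  [ -2  -1  0  -2  |  -6 ]
  [  1   2  0   2  |  -1 ]
  [  0   0  1   0  |  -1 ]
  [  1   1  0   1  |   1 ]
r1 → -1/2·r1
r2 → r2 − r1
r4 → r4 − r1
r2 → 2/3·r2
r4 → r4 − 1/2·r2
r4 → -3·r4
r2 → r2 − 2/3·r4
r1 → r1 − r4
r1 → r1 − 1/2·r2
Reading off the last column: p = 3, q = -4, r = -1, s = 2.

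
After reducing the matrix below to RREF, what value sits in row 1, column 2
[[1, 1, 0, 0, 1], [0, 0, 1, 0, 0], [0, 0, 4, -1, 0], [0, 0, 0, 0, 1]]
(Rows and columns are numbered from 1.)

1

R3 → R3 − 4·R2
  [ 1  1  0   0  1 ]
  [ 0  0  1   0  0 ]
  [ 0  0  0  -1  0 ]
  [ 0  0  0   0  1 ]
R3 → -1·R3
  [ 1  1  0  0  1 ]
  [ 0  0  1  0  0 ]
  [ 0  0  0  1  0 ]
  [ 0  0  0  0  1 ]
R1 → R1 − R4
  [ 1  1  0  0  0 ]
  [ 0  0  1  0  0 ]
  [ 0  0  0  1  0 ]
  [ 0  0  0  0  1 ]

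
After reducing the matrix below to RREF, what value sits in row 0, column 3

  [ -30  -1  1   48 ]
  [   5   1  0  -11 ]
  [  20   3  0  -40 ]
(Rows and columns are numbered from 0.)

-7/5

Multiply r1 by -1/30.
  [  1  1/30  -1/30  -8/5 ]
  [  5     1      0   -11 ]
  [ 20     3      0   -40 ]
Subtract 5 times r1 from r2.
  [  1  1/30  -1/30  -8/5 ]
  [  0   5/6    1/6    -3 ]
  [ 20     3      0   -40 ]
Subtract 20 times r1 from r3.
  [ 1  1/30  -1/30  -8/5 ]
  [ 0   5/6    1/6    -3 ]
  [ 0   7/3    2/3    -8 ]
Multiply r2 by 6/5.
  [ 1  1/30  -1/30   -8/5 ]
  [ 0     1    1/5  -18/5 ]
  [ 0   7/3    2/3     -8 ]
Subtract 7/3 times r2 from r3.
  [ 1  1/30  -1/30   -8/5 ]
  [ 0     1    1/5  -18/5 ]
  [ 0     0    1/5    2/5 ]
Multiply r3 by 5.
  [ 1  1/30  -1/30   -8/5 ]
  [ 0     1    1/5  -18/5 ]
  [ 0     0      1      2 ]
Subtract 1/5 times r3 from r2.
  [ 1  1/30  -1/30  -8/5 ]
  [ 0     1      0    -4 ]
  [ 0     0      1     2 ]
Add 1/30 times r3 to r1.
  [ 1  1/30  0  -23/15 ]
  [ 0     1  0      -4 ]
  [ 0     0  1       2 ]
Subtract 1/30 times r2 from r1.
  [ 1  0  0  -7/5 ]
  [ 0  1  0    -4 ]
  [ 0  0  1     2 ]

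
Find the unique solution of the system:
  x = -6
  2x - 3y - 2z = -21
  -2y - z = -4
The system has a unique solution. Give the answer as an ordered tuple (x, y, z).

(-6, -1, 6)

Form the augmented matrix and row-reduce:
  [ 1   0   0  |   -6 ]
  [ 2  -3  -2  |  -21 ]
  [ 0  -2  -1  |   -4 ]
R2 ← R2 − 2·R1
  [ 1   0   0  |  -6 ]
  [ 0  -3  -2  |  -9 ]
  [ 0  -2  -1  |  -4 ]
R2 ← -1/3·R2
  [ 1   0    0  |  -6 ]
  [ 0   1  2/3  |   3 ]
  [ 0  -2   -1  |  -4 ]
R3 ← R3 + 2·R2
  [ 1  0    0  |  -6 ]
  [ 0  1  2/3  |   3 ]
  [ 0  0  1/3  |   2 ]
R3 ← 3·R3
  [ 1  0    0  |  -6 ]
  [ 0  1  2/3  |   3 ]
  [ 0  0    1  |   6 ]
R2 ← R2 − 2/3·R3
  [ 1  0  0  |  -6 ]
  [ 0  1  0  |  -1 ]
  [ 0  0  1  |   6 ]
Reading off the last column: x = -6, y = -1, z = 6.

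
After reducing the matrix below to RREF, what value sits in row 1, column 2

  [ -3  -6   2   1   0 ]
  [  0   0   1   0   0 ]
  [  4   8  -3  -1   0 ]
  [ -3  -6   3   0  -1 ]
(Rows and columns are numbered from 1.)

2

R1 -> -1/3·R1
R3 -> R3 − 4·R1
R4 -> R4 + 3·R1
R3 -> R3 + 1/3·R2
R4 -> R4 − R2
R3 -> 3·R3
R4 -> R4 + R3
R4 -> -1·R4
R1 -> R1 + 1/3·R3
R1 -> R1 + 2/3·R2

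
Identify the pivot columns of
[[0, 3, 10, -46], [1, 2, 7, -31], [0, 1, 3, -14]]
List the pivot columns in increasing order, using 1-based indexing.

R1 <=> R2
  [ 1  2   7  -31 ]
  [ 0  3  10  -46 ]
  [ 0  1   3  -14 ]
R2 → 1/3·R2
  [ 1  2     7    -31 ]
  [ 0  1  10/3  -46/3 ]
  [ 0  1     3    -14 ]
R3 → R3 − R2
  [ 1  2     7    -31 ]
  [ 0  1  10/3  -46/3 ]
  [ 0  0  -1/3    4/3 ]
R3 → -3·R3
  [ 1  2     7    -31 ]
  [ 0  1  10/3  -46/3 ]
  [ 0  0     1     -4 ]
R2 → R2 − 10/3·R3
  [ 1  2  7  -31 ]
  [ 0  1  0   -2 ]
  [ 0  0  1   -4 ]
R1 → R1 − 7·R3
  [ 1  2  0  -3 ]
  [ 0  1  0  -2 ]
  [ 0  0  1  -4 ]
R1 → R1 − 2·R2
  [ 1  0  0   1 ]
  [ 0  1  0  -2 ]
  [ 0  0  1  -4 ]
Pivot columns are the columns containing a leading 1.

1, 2, 3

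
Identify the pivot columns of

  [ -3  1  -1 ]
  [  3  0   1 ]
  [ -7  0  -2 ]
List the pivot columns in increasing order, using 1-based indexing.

R1 → -1/3·R1
  [  1  -1/3  1/3 ]
  [  3     0    1 ]
  [ -7     0   -2 ]
R2 → R2 − 3·R1
  [  1  -1/3  1/3 ]
  [  0     1    0 ]
  [ -7     0   -2 ]
R3 → R3 + 7·R1
  [ 1  -1/3  1/3 ]
  [ 0     1    0 ]
  [ 0  -7/3  1/3 ]
R3 → R3 + 7/3·R2
  [ 1  -1/3  1/3 ]
  [ 0     1    0 ]
  [ 0     0  1/3 ]
R3 → 3·R3
  [ 1  -1/3  1/3 ]
  [ 0     1    0 ]
  [ 0     0    1 ]
R1 → R1 − 1/3·R3
  [ 1  -1/3  0 ]
  [ 0     1  0 ]
  [ 0     0  1 ]
R1 → R1 + 1/3·R2
  [ 1  0  0 ]
  [ 0  1  0 ]
  [ 0  0  1 ]
Pivot columns are the columns containing a leading 1.

1, 2, 3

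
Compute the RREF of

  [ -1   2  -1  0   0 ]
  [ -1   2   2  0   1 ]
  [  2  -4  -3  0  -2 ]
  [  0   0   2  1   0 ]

[[1, -2, 0, 0, 0], [0, 0, 1, 0, 0], [0, 0, 0, 1, 0], [0, 0, 0, 0, 1]]

r1 → -1·r1
  [  1  -2   1  0   0 ]
  [ -1   2   2  0   1 ]
  [  2  -4  -3  0  -2 ]
  [  0   0   2  1   0 ]
r2 → r2 + r1
  [ 1  -2   1  0   0 ]
  [ 0   0   3  0   1 ]
  [ 2  -4  -3  0  -2 ]
  [ 0   0   2  1   0 ]
r3 → r3 − 2·r1
  [ 1  -2   1  0   0 ]
  [ 0   0   3  0   1 ]
  [ 0   0  -5  0  -2 ]
  [ 0   0   2  1   0 ]
r2 → 1/3·r2
  [ 1  -2   1  0    0 ]
  [ 0   0   1  0  1/3 ]
  [ 0   0  -5  0   -2 ]
  [ 0   0   2  1    0 ]
r3 → r3 + 5·r2
  [ 1  -2  1  0     0 ]
  [ 0   0  1  0   1/3 ]
  [ 0   0  0  0  -1/3 ]
  [ 0   0  2  1     0 ]
r4 → r4 − 2·r2
  [ 1  -2  1  0     0 ]
  [ 0   0  1  0   1/3 ]
  [ 0   0  0  0  -1/3 ]
  [ 0   0  0  1  -2/3 ]
r3 <-> r4
  [ 1  -2  1  0     0 ]
  [ 0   0  1  0   1/3 ]
  [ 0   0  0  1  -2/3 ]
  [ 0   0  0  0  -1/3 ]
r4 → -3·r4
  [ 1  -2  1  0     0 ]
  [ 0   0  1  0   1/3 ]
  [ 0   0  0  1  -2/3 ]
  [ 0   0  0  0     1 ]
r3 → r3 + 2/3·r4
  [ 1  -2  1  0    0 ]
  [ 0   0  1  0  1/3 ]
  [ 0   0  0  1    0 ]
  [ 0   0  0  0    1 ]
r2 → r2 − 1/3·r4
  [ 1  -2  1  0  0 ]
  [ 0   0  1  0  0 ]
  [ 0   0  0  1  0 ]
  [ 0   0  0  0  1 ]
r1 → r1 − r2
  [ 1  -2  0  0  0 ]
  [ 0   0  1  0  0 ]
  [ 0   0  0  1  0 ]
  [ 0   0  0  0  1 ]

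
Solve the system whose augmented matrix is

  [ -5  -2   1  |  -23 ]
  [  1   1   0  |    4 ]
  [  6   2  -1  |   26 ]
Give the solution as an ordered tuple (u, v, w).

(3, 1, -6)

R1 := -1/5·R1
R2 := R2 − R1
R3 := R3 − 6·R1
R2 := 5/3·R2
R3 := R3 + 2/5·R2
R3 := 3·R3
R2 := R2 − 1/3·R3
R1 := R1 + 1/5·R3
R1 := R1 − 2/5·R2
Reading off the last column: u = 3, v = 1, w = -6.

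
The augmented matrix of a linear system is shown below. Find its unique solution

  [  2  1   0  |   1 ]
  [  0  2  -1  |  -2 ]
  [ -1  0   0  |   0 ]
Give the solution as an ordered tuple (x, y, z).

R1 -> 1/2·R1
R3 -> R3 + R1
R2 -> 1/2·R2
R3 -> R3 − 1/2·R2
R3 -> 4·R3
R2 -> R2 + 1/2·R3
R1 -> R1 − 1/2·R2
Reading off the last column: x = 0, y = 1, z = 4.

(0, 1, 4)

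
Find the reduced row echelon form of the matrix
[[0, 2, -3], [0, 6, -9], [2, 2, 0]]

R1 <-> R3
R1 → 1/2·R1
R2 → 1/6·R2
R3 → R3 − 2·R2
R1 → R1 − R2

[[1, 0, 3/2], [0, 1, -3/2], [0, 0, 0]]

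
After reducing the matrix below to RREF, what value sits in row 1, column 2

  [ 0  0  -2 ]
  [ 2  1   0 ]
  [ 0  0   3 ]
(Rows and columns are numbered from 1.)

r1 <=> r2
  [ 2  1   0 ]
  [ 0  0  -2 ]
  [ 0  0   3 ]
r1 -> 1/2·r1
  [ 1  1/2   0 ]
  [ 0    0  -2 ]
  [ 0    0   3 ]
r2 -> -1/2·r2
  [ 1  1/2  0 ]
  [ 0    0  1 ]
  [ 0    0  3 ]
r3 -> r3 − 3·r2
  [ 1  1/2  0 ]
  [ 0    0  1 ]
  [ 0    0  0 ]

1/2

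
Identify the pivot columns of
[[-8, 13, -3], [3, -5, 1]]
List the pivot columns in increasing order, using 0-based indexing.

R1 → -1/8·R1
R2 → R2 − 3·R1
R2 → -8·R2
R1 → R1 + 13/8·R2
Pivot columns are the columns containing a leading 1.

0, 1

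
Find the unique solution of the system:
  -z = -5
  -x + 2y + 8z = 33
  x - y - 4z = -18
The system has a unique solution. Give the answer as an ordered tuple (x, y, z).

Form the augmented matrix and row-reduce:
  [  0   0  -1  |   -5 ]
  [ -1   2   8  |   33 ]
  [  1  -1  -4  |  -18 ]
Swap R1 and R2.
  [ -1   2   8  |   33 ]
  [  0   0  -1  |   -5 ]
  [  1  -1  -4  |  -18 ]
Multiply R1 by -1.
  [ 1  -2  -8  |  -33 ]
  [ 0   0  -1  |   -5 ]
  [ 1  -1  -4  |  -18 ]
Subtract R1 from R3.
  [ 1  -2  -8  |  -33 ]
  [ 0   0  -1  |   -5 ]
  [ 0   1   4  |   15 ]
Swap R2 and R3.
  [ 1  -2  -8  |  -33 ]
  [ 0   1   4  |   15 ]
  [ 0   0  -1  |   -5 ]
Multiply R3 by -1.
  [ 1  -2  -8  |  -33 ]
  [ 0   1   4  |   15 ]
  [ 0   0   1  |    5 ]
Subtract 4 times R3 from R2.
  [ 1  -2  -8  |  -33 ]
  [ 0   1   0  |   -5 ]
  [ 0   0   1  |    5 ]
Add 8 times R3 to R1.
  [ 1  -2  0  |   7 ]
  [ 0   1  0  |  -5 ]
  [ 0   0  1  |   5 ]
Add 2 times R2 to R1.
  [ 1  0  0  |  -3 ]
  [ 0  1  0  |  -5 ]
  [ 0  0  1  |   5 ]
Reading off the last column: x = -3, y = -5, z = 5.

(-3, -5, 5)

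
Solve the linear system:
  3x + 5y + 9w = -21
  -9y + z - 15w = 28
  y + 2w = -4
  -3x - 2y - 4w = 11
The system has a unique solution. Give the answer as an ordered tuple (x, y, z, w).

(-1, 0, -2, -2)

Form the augmented matrix and row-reduce:
  [  3   5  0    9  |  -21 ]
  [  0  -9  1  -15  |   28 ]
  [  0   1  0    2  |   -4 ]
  [ -3  -2  0   -4  |   11 ]
ρ1 ← 1/3·ρ1
ρ4 ← ρ4 + 3·ρ1
ρ2 ← -1/9·ρ2
ρ3 ← ρ3 − ρ2
ρ4 ← ρ4 − 3·ρ2
ρ3 ← 9·ρ3
ρ4 ← ρ4 − 1/3·ρ3
ρ4 ← -1·ρ4
ρ3 ← ρ3 − 3·ρ4
ρ2 ← ρ2 − 5/3·ρ4
ρ1 ← ρ1 − 3·ρ4
ρ2 ← ρ2 + 1/9·ρ3
ρ1 ← ρ1 − 5/3·ρ2
Reading off the last column: x = -1, y = 0, z = -2, w = -2.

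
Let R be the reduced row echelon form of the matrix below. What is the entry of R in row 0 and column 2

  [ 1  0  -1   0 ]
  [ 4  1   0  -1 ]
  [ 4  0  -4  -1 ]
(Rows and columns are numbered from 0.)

-1

R2 := R2 − 4·R1
  [ 1  0  -1   0 ]
  [ 0  1   4  -1 ]
  [ 4  0  -4  -1 ]
R3 := R3 − 4·R1
  [ 1  0  -1   0 ]
  [ 0  1   4  -1 ]
  [ 0  0   0  -1 ]
R3 := -1·R3
  [ 1  0  -1   0 ]
  [ 0  1   4  -1 ]
  [ 0  0   0   1 ]
R2 := R2 + R3
  [ 1  0  -1  0 ]
  [ 0  1   4  0 ]
  [ 0  0   0  1 ]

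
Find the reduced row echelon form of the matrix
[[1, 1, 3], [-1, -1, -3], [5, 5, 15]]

Add R1 to R2.
  [ 1  1   3 ]
  [ 0  0   0 ]
  [ 5  5  15 ]
Subtract 5 times R1 from R3.
  [ 1  1  3 ]
  [ 0  0  0 ]
  [ 0  0  0 ]

[[1, 1, 3], [0, 0, 0], [0, 0, 0]]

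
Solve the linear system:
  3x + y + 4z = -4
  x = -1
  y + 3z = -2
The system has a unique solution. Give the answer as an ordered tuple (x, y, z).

Form the augmented matrix and row-reduce:
  [ 3  1  4  |  -4 ]
  [ 1  0  0  |  -1 ]
  [ 0  1  3  |  -2 ]
R1 := 1/3·R1
  [ 1  1/3  4/3  |  -4/3 ]
  [ 1    0    0  |    -1 ]
  [ 0    1    3  |    -2 ]
R2 := R2 − R1
  [ 1   1/3   4/3  |  -4/3 ]
  [ 0  -1/3  -4/3  |   1/3 ]
  [ 0     1     3  |    -2 ]
R2 := -3·R2
  [ 1  1/3  4/3  |  -4/3 ]
  [ 0    1    4  |    -1 ]
  [ 0    1    3  |    -2 ]
R3 := R3 − R2
  [ 1  1/3  4/3  |  -4/3 ]
  [ 0    1    4  |    -1 ]
  [ 0    0   -1  |    -1 ]
R3 := -1·R3
  [ 1  1/3  4/3  |  -4/3 ]
  [ 0    1    4  |    -1 ]
  [ 0    0    1  |     1 ]
R2 := R2 − 4·R3
  [ 1  1/3  4/3  |  -4/3 ]
  [ 0    1    0  |    -5 ]
  [ 0    0    1  |     1 ]
R1 := R1 − 4/3·R3
  [ 1  1/3  0  |  -8/3 ]
  [ 0    1  0  |    -5 ]
  [ 0    0  1  |     1 ]
R1 := R1 − 1/3·R2
  [ 1  0  0  |  -1 ]
  [ 0  1  0  |  -5 ]
  [ 0  0  1  |   1 ]
Reading off the last column: x = -1, y = -5, z = 1.

(-1, -5, 1)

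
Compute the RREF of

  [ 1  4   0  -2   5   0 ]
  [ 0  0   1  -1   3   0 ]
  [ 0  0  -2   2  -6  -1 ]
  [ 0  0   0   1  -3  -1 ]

[[1, 4, 0, 0, -1, 0], [0, 0, 1, 0, 0, 0], [0, 0, 0, 1, -3, 0], [0, 0, 0, 0, 0, 1]]

R3 → R3 + 2·R2
  [ 1  4  0  -2   5   0 ]
  [ 0  0  1  -1   3   0 ]
  [ 0  0  0   0   0  -1 ]
  [ 0  0  0   1  -3  -1 ]
R3 <-> R4
  [ 1  4  0  -2   5   0 ]
  [ 0  0  1  -1   3   0 ]
  [ 0  0  0   1  -3  -1 ]
  [ 0  0  0   0   0  -1 ]
R4 → -1·R4
  [ 1  4  0  -2   5   0 ]
  [ 0  0  1  -1   3   0 ]
  [ 0  0  0   1  -3  -1 ]
  [ 0  0  0   0   0   1 ]
R3 → R3 + R4
  [ 1  4  0  -2   5  0 ]
  [ 0  0  1  -1   3  0 ]
  [ 0  0  0   1  -3  0 ]
  [ 0  0  0   0   0  1 ]
R2 → R2 + R3
  [ 1  4  0  -2   5  0 ]
  [ 0  0  1   0   0  0 ]
  [ 0  0  0   1  -3  0 ]
  [ 0  0  0   0   0  1 ]
R1 → R1 + 2·R3
  [ 1  4  0  0  -1  0 ]
  [ 0  0  1  0   0  0 ]
  [ 0  0  0  1  -3  0 ]
  [ 0  0  0  0   0  1 ]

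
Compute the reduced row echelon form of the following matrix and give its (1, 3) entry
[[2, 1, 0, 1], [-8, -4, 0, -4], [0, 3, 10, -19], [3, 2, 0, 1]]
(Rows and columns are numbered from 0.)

-1

R1 ← 1/2·R1
  [  1  1/2   0  1/2 ]
  [ -8   -4   0   -4 ]
  [  0    3  10  -19 ]
  [  3    2   0    1 ]
R2 ← R2 + 8·R1
  [ 1  1/2   0  1/2 ]
  [ 0    0   0    0 ]
  [ 0    3  10  -19 ]
  [ 3    2   0    1 ]
R4 ← R4 − 3·R1
  [ 1  1/2   0   1/2 ]
  [ 0    0   0     0 ]
  [ 0    3  10   -19 ]
  [ 0  1/2   0  -1/2 ]
R2 <=> R3
  [ 1  1/2   0   1/2 ]
  [ 0    3  10   -19 ]
  [ 0    0   0     0 ]
  [ 0  1/2   0  -1/2 ]
R2 ← 1/3·R2
  [ 1  1/2     0    1/2 ]
  [ 0    1  10/3  -19/3 ]
  [ 0    0     0      0 ]
  [ 0  1/2     0   -1/2 ]
R4 ← R4 − 1/2·R2
  [ 1  1/2     0    1/2 ]
  [ 0    1  10/3  -19/3 ]
  [ 0    0     0      0 ]
  [ 0    0  -5/3    8/3 ]
R3 <=> R4
  [ 1  1/2     0    1/2 ]
  [ 0    1  10/3  -19/3 ]
  [ 0    0  -5/3    8/3 ]
  [ 0    0     0      0 ]
R3 ← -3/5·R3
  [ 1  1/2     0    1/2 ]
  [ 0    1  10/3  -19/3 ]
  [ 0    0     1   -8/5 ]
  [ 0    0     0      0 ]
R2 ← R2 − 10/3·R3
  [ 1  1/2  0   1/2 ]
  [ 0    1  0    -1 ]
  [ 0    0  1  -8/5 ]
  [ 0    0  0     0 ]
R1 ← R1 − 1/2·R2
  [ 1  0  0     1 ]
  [ 0  1  0    -1 ]
  [ 0  0  1  -8/5 ]
  [ 0  0  0     0 ]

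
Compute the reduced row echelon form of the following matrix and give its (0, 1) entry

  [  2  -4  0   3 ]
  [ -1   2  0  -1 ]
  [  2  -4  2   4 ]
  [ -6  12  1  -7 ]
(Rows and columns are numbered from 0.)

Multiply R1 by 1/2.
  [  1  -2  0  3/2 ]
  [ -1   2  0   -1 ]
  [  2  -4  2    4 ]
  [ -6  12  1   -7 ]
Add R1 to R2.
  [  1  -2  0  3/2 ]
  [  0   0  0  1/2 ]
  [  2  -4  2    4 ]
  [ -6  12  1   -7 ]
Subtract 2 times R1 from R3.
  [  1  -2  0  3/2 ]
  [  0   0  0  1/2 ]
  [  0   0  2    1 ]
  [ -6  12  1   -7 ]
Add 6 times R1 to R4.
  [ 1  -2  0  3/2 ]
  [ 0   0  0  1/2 ]
  [ 0   0  2    1 ]
  [ 0   0  1    2 ]
Swap R2 and R3.
  [ 1  -2  0  3/2 ]
  [ 0   0  2    1 ]
  [ 0   0  0  1/2 ]
  [ 0   0  1    2 ]
Multiply R2 by 1/2.
  [ 1  -2  0  3/2 ]
  [ 0   0  1  1/2 ]
  [ 0   0  0  1/2 ]
  [ 0   0  1    2 ]
Subtract R2 from R4.
  [ 1  -2  0  3/2 ]
  [ 0   0  1  1/2 ]
  [ 0   0  0  1/2 ]
  [ 0   0  0  3/2 ]
Multiply R3 by 2.
  [ 1  -2  0  3/2 ]
  [ 0   0  1  1/2 ]
  [ 0   0  0    1 ]
  [ 0   0  0  3/2 ]
Subtract 3/2 times R3 from R4.
  [ 1  -2  0  3/2 ]
  [ 0   0  1  1/2 ]
  [ 0   0  0    1 ]
  [ 0   0  0    0 ]
Subtract 1/2 times R3 from R2.
  [ 1  -2  0  3/2 ]
  [ 0   0  1    0 ]
  [ 0   0  0    1 ]
  [ 0   0  0    0 ]
Subtract 3/2 times R3 from R1.
  [ 1  -2  0  0 ]
  [ 0   0  1  0 ]
  [ 0   0  0  1 ]
  [ 0   0  0  0 ]

-2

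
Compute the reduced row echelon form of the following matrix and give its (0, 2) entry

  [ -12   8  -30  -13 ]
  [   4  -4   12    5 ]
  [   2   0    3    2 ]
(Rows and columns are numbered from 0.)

3/2

R1 → -1/12·R1
  [ 1  -2/3  5/2  13/12 ]
  [ 4    -4   12      5 ]
  [ 2     0    3      2 ]
R2 → R2 − 4·R1
  [ 1  -2/3  5/2  13/12 ]
  [ 0  -4/3    2    2/3 ]
  [ 2     0    3      2 ]
R3 → R3 − 2·R1
  [ 1  -2/3  5/2  13/12 ]
  [ 0  -4/3    2    2/3 ]
  [ 0   4/3   -2   -1/6 ]
R2 → -3/4·R2
  [ 1  -2/3   5/2  13/12 ]
  [ 0     1  -3/2   -1/2 ]
  [ 0   4/3    -2   -1/6 ]
R3 → R3 − 4/3·R2
  [ 1  -2/3   5/2  13/12 ]
  [ 0     1  -3/2   -1/2 ]
  [ 0     0     0    1/2 ]
R3 → 2·R3
  [ 1  -2/3   5/2  13/12 ]
  [ 0     1  -3/2   -1/2 ]
  [ 0     0     0      1 ]
R2 → R2 + 1/2·R3
  [ 1  -2/3   5/2  13/12 ]
  [ 0     1  -3/2      0 ]
  [ 0     0     0      1 ]
R1 → R1 − 13/12·R3
  [ 1  -2/3   5/2  0 ]
  [ 0     1  -3/2  0 ]
  [ 0     0     0  1 ]
R1 → R1 + 2/3·R2
  [ 1  0   3/2  0 ]
  [ 0  1  -3/2  0 ]
  [ 0  0     0  1 ]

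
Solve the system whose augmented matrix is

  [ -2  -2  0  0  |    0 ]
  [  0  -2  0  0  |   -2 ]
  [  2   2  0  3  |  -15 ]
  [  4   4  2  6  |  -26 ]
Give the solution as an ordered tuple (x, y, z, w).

(-1, 1, 2, -5)

r1 ← -1/2·r1
  [ 1   1  0  0  |    0 ]
  [ 0  -2  0  0  |   -2 ]
  [ 2   2  0  3  |  -15 ]
  [ 4   4  2  6  |  -26 ]
r3 ← r3 − 2·r1
  [ 1   1  0  0  |    0 ]
  [ 0  -2  0  0  |   -2 ]
  [ 0   0  0  3  |  -15 ]
  [ 4   4  2  6  |  -26 ]
r4 ← r4 − 4·r1
  [ 1   1  0  0  |    0 ]
  [ 0  -2  0  0  |   -2 ]
  [ 0   0  0  3  |  -15 ]
  [ 0   0  2  6  |  -26 ]
r2 ← -1/2·r2
  [ 1  1  0  0  |    0 ]
  [ 0  1  0  0  |    1 ]
  [ 0  0  0  3  |  -15 ]
  [ 0  0  2  6  |  -26 ]
r3 <=> r4
  [ 1  1  0  0  |    0 ]
  [ 0  1  0  0  |    1 ]
  [ 0  0  2  6  |  -26 ]
  [ 0  0  0  3  |  -15 ]
r3 ← 1/2·r3
  [ 1  1  0  0  |    0 ]
  [ 0  1  0  0  |    1 ]
  [ 0  0  1  3  |  -13 ]
  [ 0  0  0  3  |  -15 ]
r4 ← 1/3·r4
  [ 1  1  0  0  |    0 ]
  [ 0  1  0  0  |    1 ]
  [ 0  0  1  3  |  -13 ]
  [ 0  0  0  1  |   -5 ]
r3 ← r3 − 3·r4
  [ 1  1  0  0  |   0 ]
  [ 0  1  0  0  |   1 ]
  [ 0  0  1  0  |   2 ]
  [ 0  0  0  1  |  -5 ]
r1 ← r1 − r2
  [ 1  0  0  0  |  -1 ]
  [ 0  1  0  0  |   1 ]
  [ 0  0  1  0  |   2 ]
  [ 0  0  0  1  |  -5 ]
Reading off the last column: x = -1, y = 1, z = 2, w = -5.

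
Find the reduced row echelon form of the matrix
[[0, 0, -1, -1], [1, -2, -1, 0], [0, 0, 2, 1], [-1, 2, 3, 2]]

[[1, -2, 0, 0], [0, 0, 1, 0], [0, 0, 0, 1], [0, 0, 0, 0]]

R1 <=> R2
  [  1  -2  -1   0 ]
  [  0   0  -1  -1 ]
  [  0   0   2   1 ]
  [ -1   2   3   2 ]
R4 ← R4 + R1
  [ 1  -2  -1   0 ]
  [ 0   0  -1  -1 ]
  [ 0   0   2   1 ]
  [ 0   0   2   2 ]
R2 ← -1·R2
  [ 1  -2  -1  0 ]
  [ 0   0   1  1 ]
  [ 0   0   2  1 ]
  [ 0   0   2  2 ]
R3 ← R3 − 2·R2
  [ 1  -2  -1   0 ]
  [ 0   0   1   1 ]
  [ 0   0   0  -1 ]
  [ 0   0   2   2 ]
R4 ← R4 − 2·R2
  [ 1  -2  -1   0 ]
  [ 0   0   1   1 ]
  [ 0   0   0  -1 ]
  [ 0   0   0   0 ]
R3 ← -1·R3
  [ 1  -2  -1  0 ]
  [ 0   0   1  1 ]
  [ 0   0   0  1 ]
  [ 0   0   0  0 ]
R2 ← R2 − R3
  [ 1  -2  -1  0 ]
  [ 0   0   1  0 ]
  [ 0   0   0  1 ]
  [ 0   0   0  0 ]
R1 ← R1 + R2
  [ 1  -2  0  0 ]
  [ 0   0  1  0 ]
  [ 0   0  0  1 ]
  [ 0   0  0  0 ]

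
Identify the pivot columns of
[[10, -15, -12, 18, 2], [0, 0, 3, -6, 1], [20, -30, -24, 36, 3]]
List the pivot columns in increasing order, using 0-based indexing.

0, 2, 4

ρ1 → 1/10·ρ1
  [  1  -3/2  -6/5  9/5  1/5 ]
  [  0     0     3   -6    1 ]
  [ 20   -30   -24   36    3 ]
ρ3 → ρ3 − 20·ρ1
  [ 1  -3/2  -6/5  9/5  1/5 ]
  [ 0     0     3   -6    1 ]
  [ 0     0     0    0   -1 ]
ρ2 → 1/3·ρ2
  [ 1  -3/2  -6/5  9/5  1/5 ]
  [ 0     0     1   -2  1/3 ]
  [ 0     0     0    0   -1 ]
ρ3 → -1·ρ3
  [ 1  -3/2  -6/5  9/5  1/5 ]
  [ 0     0     1   -2  1/3 ]
  [ 0     0     0    0    1 ]
ρ2 → ρ2 − 1/3·ρ3
  [ 1  -3/2  -6/5  9/5  1/5 ]
  [ 0     0     1   -2    0 ]
  [ 0     0     0    0    1 ]
ρ1 → ρ1 − 1/5·ρ3
  [ 1  -3/2  -6/5  9/5  0 ]
  [ 0     0     1   -2  0 ]
  [ 0     0     0    0  1 ]
ρ1 → ρ1 + 6/5·ρ2
  [ 1  -3/2  0  -3/5  0 ]
  [ 0     0  1    -2  0 ]
  [ 0     0  0     0  1 ]
Pivot columns are the columns containing a leading 1.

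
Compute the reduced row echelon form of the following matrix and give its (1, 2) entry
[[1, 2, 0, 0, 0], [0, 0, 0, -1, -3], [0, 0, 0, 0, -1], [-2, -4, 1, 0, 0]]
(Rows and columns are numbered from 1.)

ρ4 ← ρ4 + 2·ρ1
  [ 1  2  0   0   0 ]
  [ 0  0  0  -1  -3 ]
  [ 0  0  0   0  -1 ]
  [ 0  0  1   0   0 ]
ρ2 ↔ ρ4
  [ 1  2  0   0   0 ]
  [ 0  0  1   0   0 ]
  [ 0  0  0   0  -1 ]
  [ 0  0  0  -1  -3 ]
ρ3 ↔ ρ4
  [ 1  2  0   0   0 ]
  [ 0  0  1   0   0 ]
  [ 0  0  0  -1  -3 ]
  [ 0  0  0   0  -1 ]
ρ3 ← -1·ρ3
  [ 1  2  0  0   0 ]
  [ 0  0  1  0   0 ]
  [ 0  0  0  1   3 ]
  [ 0  0  0  0  -1 ]
ρ4 ← -1·ρ4
  [ 1  2  0  0  0 ]
  [ 0  0  1  0  0 ]
  [ 0  0  0  1  3 ]
  [ 0  0  0  0  1 ]
ρ3 ← ρ3 − 3·ρ4
  [ 1  2  0  0  0 ]
  [ 0  0  1  0  0 ]
  [ 0  0  0  1  0 ]
  [ 0  0  0  0  1 ]

2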